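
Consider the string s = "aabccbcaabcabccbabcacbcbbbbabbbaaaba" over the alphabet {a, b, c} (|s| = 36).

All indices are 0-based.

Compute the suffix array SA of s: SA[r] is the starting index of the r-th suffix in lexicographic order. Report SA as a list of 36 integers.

rank→(start, suffix):
  0 → (35, 'a')
  1 → (31, 'aaaba')
  2 → (32, 'aaba')
  3 → (7, 'aabcabccbabcacbcbbbbabbbaaaba')
  4 → (0, 'aabccbcaabcabccbabcacbcbbbbabbbaaaba')
  5 → (33, 'aba')
  6 → (27, 'abbbaaaba')
  7 → (8, 'abcabccbabcacbcbbbbabbbaaaba')
  8 → (16, 'abcacbcbbbbabbbaaaba')
  9 → (11, 'abccbabcacbcbbbbabbbaaaba')
  10 → (1, 'abccbcaabcabccbabcacbcbbbbabbbaaaba')
  11 → (19, 'acbcbbbbabbbaaaba')
  12 → (34, 'ba')
  13 → (30, 'baaaba')
  14 → (26, 'babbbaaaba')
  15 → (15, 'babcacbcbbbbabbbaaaba')
  16 → (29, 'bbaaaba')
  17 → (25, 'bbabbbaaaba')
  18 → (28, 'bbbaaaba')
  19 → (24, 'bbbabbbaaaba')
  20 → (23, 'bbbbabbbaaaba')
  21 → (5, 'bcaabcabccbabcacbcbbbbabbbaaaba')
  22 → (9, 'bcabccbabcacbcbbbbabbbaaaba')
  23 → (17, 'bcacbcbbbbabbbaaaba')
  24 → (21, 'bcbbbbabbbaaaba')
  25 → (12, 'bccbabcacbcbbbbabbbaaaba')
  26 → (2, 'bccbcaabcabccbabcacbcbbbbabbbaaaba')
  27 → (6, 'caabcabccbabcacbcbbbbabbbaaaba')
  28 → (10, 'cabccbabcacbcbbbbabbbaaaba')
  29 → (18, 'cacbcbbbbabbbaaaba')
  30 → (14, 'cbabcacbcbbbbabbbaaaba')
  31 → (22, 'cbbbbabbbaaaba')
  32 → (4, 'cbcaabcabccbabcacbcbbbbabbbaaaba')
  33 → (20, 'cbcbbbbabbbaaaba')
  34 → (13, 'ccbabcacbcbbbbabbbaaaba')
  35 → (3, 'ccbcaabcabccbabcacbcbbbbabbbaaaba')

[35, 31, 32, 7, 0, 33, 27, 8, 16, 11, 1, 19, 34, 30, 26, 15, 29, 25, 28, 24, 23, 5, 9, 17, 21, 12, 2, 6, 10, 18, 14, 22, 4, 20, 13, 3]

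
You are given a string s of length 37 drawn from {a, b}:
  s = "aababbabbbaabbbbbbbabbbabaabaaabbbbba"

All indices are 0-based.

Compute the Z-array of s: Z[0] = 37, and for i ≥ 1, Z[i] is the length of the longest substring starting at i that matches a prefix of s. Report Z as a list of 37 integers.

[37, 1, 0, 1, 0, 0, 1, 0, 0, 0, 3, 1, 0, 0, 0, 0, 0, 0, 0, 1, 0, 0, 0, 1, 0, 4, 1, 0, 2, 3, 1, 0, 0, 0, 0, 0, 1]

Z[0]=37
i=1: outside box; Z[1]=1 grow→box=[1,2)
i=2: outside box; Z[2]=0
i=3: outside box; Z[3]=1 grow→box=[3,4)
i=4: outside box; Z[4]=0
i=5: outside box; Z[5]=0
i=6: outside box; Z[6]=1 grow→box=[6,7)
i=7: outside box; Z[7]=0
i=8: outside box; Z[8]=0
i=9: outside box; Z[9]=0
i=10: outside box; Z[10]=3 grow→box=[10,13)
i=11: min(r-i=2, Z[1]=1)=1; Z[11]=1
i=12: min(r-i=1, Z[2]=0)=0; Z[12]=0
i=13: outside box; Z[13]=0
i=14: outside box; Z[14]=0
i=15: outside box; Z[15]=0
i=16: outside box; Z[16]=0
i=17: outside box; Z[17]=0
i=18: outside box; Z[18]=0
i=19: outside box; Z[19]=1 grow→box=[19,20)
i=20: outside box; Z[20]=0
i=21: outside box; Z[21]=0
i=22: outside box; Z[22]=0
i=23: outside box; Z[23]=1 grow→box=[23,24)
i=24: outside box; Z[24]=0
i=25: outside box; Z[25]=4 grow→box=[25,29)
i=26: min(r-i=3, Z[1]=1)=1; Z[26]=1
i=27: min(r-i=2, Z[2]=0)=0; Z[27]=0
i=28: min(r-i=1, Z[3]=1)=1; Z[28]=2 grow→box=[28,30)
i=29: min(r-i=1, Z[1]=1)=1; Z[29]=3 grow→box=[29,32)
i=30: min(r-i=2, Z[1]=1)=1; Z[30]=1
i=31: min(r-i=1, Z[2]=0)=0; Z[31]=0
i=32: outside box; Z[32]=0
i=33: outside box; Z[33]=0
i=34: outside box; Z[34]=0
i=35: outside box; Z[35]=0
i=36: outside box; Z[36]=1 grow→box=[36,37)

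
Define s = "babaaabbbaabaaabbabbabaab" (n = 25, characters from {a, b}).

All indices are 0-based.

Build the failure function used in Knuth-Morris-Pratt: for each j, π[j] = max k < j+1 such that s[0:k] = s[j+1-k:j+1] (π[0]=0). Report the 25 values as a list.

π[0] = 0
j=1 s[j]='a': π[1]=0 (border '')
j=2 s[j]='b': π[2]=1 (border 'b')
j=3 s[j]='a': π[3]=2 (border 'ba')
j=4 s[j]='a': k: 2→0; π[4]=0 (border '')
j=5 s[j]='a': π[5]=0 (border '')
j=6 s[j]='b': π[6]=1 (border 'b')
j=7 s[j]='b': k: 1→0; π[7]=1 (border 'b')
j=8 s[j]='b': k: 1→0; π[8]=1 (border 'b')
j=9 s[j]='a': π[9]=2 (border 'ba')
j=10 s[j]='a': k: 2→0; π[10]=0 (border '')
j=11 s[j]='b': π[11]=1 (border 'b')
j=12 s[j]='a': π[12]=2 (border 'ba')
j=13 s[j]='a': k: 2→0; π[13]=0 (border '')
j=14 s[j]='a': π[14]=0 (border '')
j=15 s[j]='b': π[15]=1 (border 'b')
j=16 s[j]='b': k: 1→0; π[16]=1 (border 'b')
j=17 s[j]='a': π[17]=2 (border 'ba')
j=18 s[j]='b': π[18]=3 (border 'bab')
j=19 s[j]='b': k: 3→1→0; π[19]=1 (border 'b')
j=20 s[j]='a': π[20]=2 (border 'ba')
j=21 s[j]='b': π[21]=3 (border 'bab')
j=22 s[j]='a': π[22]=4 (border 'baba')
j=23 s[j]='a': π[23]=5 (border 'babaa')
j=24 s[j]='b': k: 5→0; π[24]=1 (border 'b')

[0, 0, 1, 2, 0, 0, 1, 1, 1, 2, 0, 1, 2, 0, 0, 1, 1, 2, 3, 1, 2, 3, 4, 5, 1]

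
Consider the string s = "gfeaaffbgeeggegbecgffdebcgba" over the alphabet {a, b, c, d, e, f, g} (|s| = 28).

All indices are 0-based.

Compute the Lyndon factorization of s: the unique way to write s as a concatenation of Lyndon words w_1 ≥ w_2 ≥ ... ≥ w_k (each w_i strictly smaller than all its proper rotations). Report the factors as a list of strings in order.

emit factor 1: 'g' (i=0, period=1)
emit factor 2: 'f' (i=1, period=1)
emit factor 3: 'e' (i=2, period=1)
emit factor 4: 'aaffbgeeggegbecgffdebcgb' (i=3, period=24)
emit factor 5: 'a' (i=27, period=1)

["g", "f", "e", "aaffbgeeggegbecgffdebcgb", "a"]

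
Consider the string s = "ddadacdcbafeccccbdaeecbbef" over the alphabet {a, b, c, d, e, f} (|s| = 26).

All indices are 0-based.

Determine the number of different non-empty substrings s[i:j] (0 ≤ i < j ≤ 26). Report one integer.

323

sorted suffixes:
  #0 SA[0]=4  'acdcbafeccccbdaeecbbef'
  #1 SA[1]=2  'adacdcbafeccccbdaeecbbef'
  #2 SA[2]=18  'aeecbbef'
  #3 SA[3]=9  'afeccccbdaeecbbef'
  #4 SA[4]=8  'bafeccccbdaeecbbef'
  #5 SA[5]=22  'bbef'
  #6 SA[6]=16  'bdaeecbbef'
  #7 SA[7]=23  'bef'
  #8 SA[8]=7  'cbafeccccbdaeecbbef'
  #9 SA[9]=21  'cbbef'
  #10 SA[10]=15  'cbdaeecbbef'
  #11 SA[11]=14  'ccbdaeecbbef'
  #12 SA[12]=13  'cccbdaeecbbef'
  #13 SA[13]=12  'ccccbdaeecbbef'
  #14 SA[14]=5  'cdcbafeccccbdaeecbbef'
  #15 SA[15]=3  'dacdcbafeccccbdaeecbbef'
  #16 SA[16]=1  'dadacdcbafeccccbdaeecbbef'
  #17 SA[17]=17  'daeecbbef'
  #18 SA[18]=6  'dcbafeccccbdaeecbbef'
  #19 SA[19]=0  'ddadacdcbafeccccbdaeecbbef'
  #20 SA[20]=20  'ecbbef'
  #21 SA[21]=11  'eccccbdaeecbbef'
  #22 SA[22]=19  'eecbbef'
  #23 SA[23]=24  'ef'
  #24 SA[24]=25  'f'
  #25 SA[25]=10  'feccccbdaeecbbef'

SA = [4, 2, 18, 9, 8, 22, 16, 23, 7, 21, 15, 14, 13, 12, 5, 3, 1, 17, 6, 0, 20, 11, 19, 24, 25, 10]
i: (SA[i-1],SA[i]) lcp shared
  1: (4,2) 1 'a'
  2: (2,18) 1 'a'
  3: (18,9) 1 'a'
  4: (9,8) 0 ''
  5: (8,22) 1 'b'
  6: (22,16) 1 'b'
  7: (16,23) 1 'b'
  8: (23,7) 0 ''
  9: (7,21) 2 'cb'
  10: (21,15) 2 'cb'
  11: (15,14) 1 'c'
  12: (14,13) 2 'cc'
  13: (13,12) 3 'ccc'
  14: (12,5) 1 'c'
  15: (5,3) 0 ''
  16: (3,1) 2 'da'
  17: (1,17) 2 'da'
  18: (17,6) 1 'd'
  19: (6,0) 1 'd'
  20: (0,20) 0 ''
  21: (20,11) 2 'ec'
  22: (11,19) 1 'e'
  23: (19,24) 1 'e'
  24: (24,25) 0 ''
  25: (25,10) 1 'f'

n(n+1)/2 = 26·27/2 = 351
Σ LCP = 0 + 1 + 1 + 1 + 0 + 1 + 1 + 1 + 0 + 2 + 2 + 1 + 2 + 3 + 1 + 0 + 2 + 2 + 1 + 1 + 0 + 2 + 1 + 1 + 0 + 1 = 28
distinct = 351 − 28 = 323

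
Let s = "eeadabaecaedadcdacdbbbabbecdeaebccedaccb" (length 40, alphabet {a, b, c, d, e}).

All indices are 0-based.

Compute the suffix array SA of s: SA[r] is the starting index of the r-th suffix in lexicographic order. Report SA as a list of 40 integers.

sorted suffixes:
  #0 SA[0]=4  'abaecaedadcdacdbbbabbecdeaebccedaccb'
  #1 SA[1]=22  'abbecdeaebccedaccb'
  #2 SA[2]=36  'accb'
  #3 SA[3]=16  'acdbbbabbecdeaebccedaccb'
  #4 SA[4]=2  'adabaecaedadcdacdbbbabbecdeaebccedaccb'
  #5 SA[5]=12  'adcdacdbbbabbecdeaebccedaccb'
  #6 SA[6]=29  'aebccedaccb'
  #7 SA[7]=6  'aecaedadcdacdbbbabbecdeaebccedaccb'
  #8 SA[8]=9  'aedadcdacdbbbabbecdeaebccedaccb'
  #9 SA[9]=39  'b'
  #10 SA[10]=21  'babbecdeaebccedaccb'
  #11 SA[11]=5  'baecaedadcdacdbbbabbecdeaebccedaccb'
  #12 SA[12]=20  'bbabbecdeaebccedaccb'
  #13 SA[13]=19  'bbbabbecdeaebccedaccb'
  #14 SA[14]=23  'bbecdeaebccedaccb'
  #15 SA[15]=31  'bccedaccb'
  #16 SA[16]=24  'becdeaebccedaccb'
  #17 SA[17]=8  'caedadcdacdbbbabbecdeaebccedaccb'
  #18 SA[18]=38  'cb'
  #19 SA[19]=37  'ccb'
  #20 SA[20]=32  'ccedaccb'
  #21 SA[21]=14  'cdacdbbbabbecdeaebccedaccb'
  #22 SA[22]=17  'cdbbbabbecdeaebccedaccb'
  #23 SA[23]=26  'cdeaebccedaccb'
  #24 SA[24]=33  'cedaccb'
  #25 SA[25]=3  'dabaecaedadcdacdbbbabbecdeaebccedaccb'
  #26 SA[26]=35  'daccb'
  #27 SA[27]=15  'dacdbbbabbecdeaebccedaccb'
  #28 SA[28]=11  'dadcdacdbbbabbecdeaebccedaccb'
  #29 SA[29]=18  'dbbbabbecdeaebccedaccb'
  #30 SA[30]=13  'dcdacdbbbabbecdeaebccedaccb'
  #31 SA[31]=27  'deaebccedaccb'
  #32 SA[32]=1  'eadabaecaedadcdacdbbbabbecdeaebccedaccb'
  #33 SA[33]=28  'eaebccedaccb'
  #34 SA[34]=30  'ebccedaccb'
  #35 SA[35]=7  'ecaedadcdacdbbbabbecdeaebccedaccb'
  #36 SA[36]=25  'ecdeaebccedaccb'
  #37 SA[37]=34  'edaccb'
  #38 SA[38]=10  'edadcdacdbbbabbecdeaebccedaccb'
  #39 SA[39]=0  'eeadabaecaedadcdacdbbbabbecdeaebccedaccb'

[4, 22, 36, 16, 2, 12, 29, 6, 9, 39, 21, 5, 20, 19, 23, 31, 24, 8, 38, 37, 32, 14, 17, 26, 33, 3, 35, 15, 11, 18, 13, 27, 1, 28, 30, 7, 25, 34, 10, 0]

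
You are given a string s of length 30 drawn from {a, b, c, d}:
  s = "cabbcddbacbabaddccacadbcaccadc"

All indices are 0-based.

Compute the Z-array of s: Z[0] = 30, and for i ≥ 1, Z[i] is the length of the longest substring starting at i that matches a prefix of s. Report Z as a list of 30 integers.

[30, 0, 0, 0, 1, 0, 0, 0, 0, 1, 0, 0, 0, 0, 0, 0, 1, 2, 0, 2, 0, 0, 0, 2, 0, 1, 2, 0, 0, 1]

Z[0]=30
i=1: i≥r, start 0; Z[1]=0
i=2: i≥r, start 0; Z[2]=0
i=3: i≥r, start 0; Z[3]=0
i=4: i≥r, start 0; Z[4]=1 grow→box=[4,5)
i=5: i≥r, start 0; Z[5]=0
i=6: i≥r, start 0; Z[6]=0
i=7: i≥r, start 0; Z[7]=0
i=8: i≥r, start 0; Z[8]=0
i=9: i≥r, start 0; Z[9]=1 grow→box=[9,10)
i=10: i≥r, start 0; Z[10]=0
i=11: i≥r, start 0; Z[11]=0
i=12: i≥r, start 0; Z[12]=0
i=13: i≥r, start 0; Z[13]=0
i=14: i≥r, start 0; Z[14]=0
i=15: i≥r, start 0; Z[15]=0
i=16: i≥r, start 0; Z[16]=1 grow→box=[16,17)
i=17: i≥r, start 0; Z[17]=2 grow→box=[17,19)
i=18: min(r-i=1, Z[1]=0)=0; Z[18]=0
i=19: i≥r, start 0; Z[19]=2 grow→box=[19,21)
i=20: min(r-i=1, Z[1]=0)=0; Z[20]=0
i=21: i≥r, start 0; Z[21]=0
i=22: i≥r, start 0; Z[22]=0
i=23: i≥r, start 0; Z[23]=2 grow→box=[23,25)
i=24: min(r-i=1, Z[1]=0)=0; Z[24]=0
i=25: i≥r, start 0; Z[25]=1 grow→box=[25,26)
i=26: i≥r, start 0; Z[26]=2 grow→box=[26,28)
i=27: min(r-i=1, Z[1]=0)=0; Z[27]=0
i=28: i≥r, start 0; Z[28]=0
i=29: i≥r, start 0; Z[29]=1 grow→box=[29,30)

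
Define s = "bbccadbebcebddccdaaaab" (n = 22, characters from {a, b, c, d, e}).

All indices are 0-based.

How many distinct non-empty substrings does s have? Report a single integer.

230

rank→(start, suffix):
  0 → (17, 'aaaab')
  1 → (18, 'aaab')
  2 → (19, 'aab')
  3 → (20, 'ab')
  4 → (4, 'adbebcebddccdaaaab')
  5 → (21, 'b')
  6 → (0, 'bbccadbebcebddccdaaaab')
  7 → (1, 'bccadbebcebddccdaaaab')
  8 → (8, 'bcebddccdaaaab')
  9 → (11, 'bddccdaaaab')
  10 → (6, 'bebcebddccdaaaab')
  11 → (3, 'cadbebcebddccdaaaab')
  12 → (2, 'ccadbebcebddccdaaaab')
  13 → (14, 'ccdaaaab')
  14 → (15, 'cdaaaab')
  15 → (9, 'cebddccdaaaab')
  16 → (16, 'daaaab')
  17 → (5, 'dbebcebddccdaaaab')
  18 → (13, 'dccdaaaab')
  19 → (12, 'ddccdaaaab')
  20 → (7, 'ebcebddccdaaaab')
  21 → (10, 'ebddccdaaaab')

SA = [17, 18, 19, 20, 4, 21, 0, 1, 8, 11, 6, 3, 2, 14, 15, 9, 16, 5, 13, 12, 7, 10]
i: (SA[i-1],SA[i]) lcp shared
  1: (17,18) 3 'aaa'
  2: (18,19) 2 'aa'
  3: (19,20) 1 'a'
  4: (20,4) 1 'a'
  5: (4,21) 0 ''
  6: (21,0) 1 'b'
  7: (0,1) 1 'b'
  8: (1,8) 2 'bc'
  9: (8,11) 1 'b'
  10: (11,6) 1 'b'
  11: (6,3) 0 ''
  12: (3,2) 1 'c'
  13: (2,14) 2 'cc'
  14: (14,15) 1 'c'
  15: (15,9) 1 'c'
  16: (9,16) 0 ''
  17: (16,5) 1 'd'
  18: (5,13) 1 'd'
  19: (13,12) 1 'd'
  20: (12,7) 0 ''
  21: (7,10) 2 'eb'

n(n+1)/2 = 22·23/2 = 253
Σ LCP = 0 + 3 + 2 + 1 + 1 + 0 + 1 + 1 + 2 + 1 + 1 + 0 + 1 + 2 + 1 + 1 + 0 + 1 + 1 + 1 + 0 + 2 = 23
distinct = 253 − 23 = 230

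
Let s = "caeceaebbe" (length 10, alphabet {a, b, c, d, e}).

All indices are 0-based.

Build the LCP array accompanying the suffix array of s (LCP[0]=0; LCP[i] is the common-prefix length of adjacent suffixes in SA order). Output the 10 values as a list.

rank | idx | suffix
   0 |   5 | aebbe
   1 |   1 | aeceaebbe
   2 |   7 | bbe
   3 |   8 | be
   4 |   0 | caeceaebbe
   5 |   3 | ceaebbe
   6 |   9 | e
   7 |   4 | eaebbe
   8 |   6 | ebbe
   9 |   2 | eceaebbe

SA = [5, 1, 7, 8, 0, 3, 9, 4, 6, 2]
[i] adj suffixes → lcp
  [1] 5/1 → 2 ('ae')
  [2] 1/7 → 0 ('')
  [3] 7/8 → 1 ('b')
  [4] 8/0 → 0 ('')
  [5] 0/3 → 1 ('c')
  [6] 3/9 → 0 ('')
  [7] 9/4 → 1 ('e')
  [8] 4/6 → 1 ('e')
  [9] 6/2 → 1 ('e')

[0, 2, 0, 1, 0, 1, 0, 1, 1, 1]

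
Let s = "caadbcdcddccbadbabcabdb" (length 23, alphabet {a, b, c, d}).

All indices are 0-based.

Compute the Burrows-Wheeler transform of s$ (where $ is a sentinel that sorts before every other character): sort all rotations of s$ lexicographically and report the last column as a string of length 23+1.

rank  rotation                  last
    0  $caadbcdcddccbadbabcabdb  b
    1  aadbcdcddccbadbabcabdb$c  c
    2  abcabdb$caadbcdcddccbadb  b
    3  abdb$caadbcdcddccbadbabc  c
    4  adbabcabdb$caadbcdcddccb  b
    5  adbcdcddccbadbabcabdb$ca  a
    6  b$caadbcdcddccbadbabcabd  d
    7  babcabdb$caadbcdcddccbad  d
    8  badbabcabdb$caadbcdcddcc  c
    9  bcabdb$caadbcdcddccbadba  a
   10  bcdcddccbadbabcabdb$caad  d
   11  bdb$caadbcdcddccbadbabca  a
   12  caadbcdcddccbadbabcabdb$  $
   13  cabdb$caadbcdcddccbadbab  b
   14  cbadbabcabdb$caadbcdcddc  c
   15  ccbadbabcabdb$caadbcdcdd  d
   16  cdcddccbadbabcabdb$caadb  b
   17  cddccbadbabcabdb$caadbcd  d
   18  db$caadbcdcddccbadbabcab  b
   19  dbabcabdb$caadbcdcddccba  a
   20  dbcdcddccbadbabcabdb$caa  a
   21  dccbadbabcabdb$caadbcdcd  d
   22  dcddccbadbabcabdb$caadbc  c
   23  ddccbadbabcabdb$caadbcdc  c

bcbcbaddcada$bcdbdbaadcc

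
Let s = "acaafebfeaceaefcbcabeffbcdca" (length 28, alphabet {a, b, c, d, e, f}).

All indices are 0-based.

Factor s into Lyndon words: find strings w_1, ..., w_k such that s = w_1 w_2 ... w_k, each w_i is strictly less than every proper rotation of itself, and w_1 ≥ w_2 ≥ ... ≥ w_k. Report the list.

["ac", "aafebfeaceaefcbcabeffbcdc", "a"]

emit factor 1: 'ac' (i=0, period=2)
emit factor 2: 'aafebfeaceaefcbcabeffbcdc' (i=2, period=25)
emit factor 3: 'a' (i=27, period=1)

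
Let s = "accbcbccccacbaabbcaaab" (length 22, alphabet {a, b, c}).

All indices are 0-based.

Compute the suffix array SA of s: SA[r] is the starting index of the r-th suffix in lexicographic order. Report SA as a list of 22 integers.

rank→(start, suffix):
  0 → (18, 'aaab')
  1 → (19, 'aab')
  2 → (13, 'aabbcaaab')
  3 → (20, 'ab')
  4 → (14, 'abbcaaab')
  5 → (10, 'acbaabbcaaab')
  6 → (0, 'accbcbccccacbaabbcaaab')
  7 → (21, 'b')
  8 → (12, 'baabbcaaab')
  9 → (15, 'bbcaaab')
  10 → (16, 'bcaaab')
  11 → (3, 'bcbccccacbaabbcaaab')
  12 → (5, 'bccccacbaabbcaaab')
  13 → (17, 'caaab')
  14 → (9, 'cacbaabbcaaab')
  15 → (11, 'cbaabbcaaab')
  16 → (2, 'cbcbccccacbaabbcaaab')
  17 → (4, 'cbccccacbaabbcaaab')
  18 → (8, 'ccacbaabbcaaab')
  19 → (1, 'ccbcbccccacbaabbcaaab')
  20 → (7, 'cccacbaabbcaaab')
  21 → (6, 'ccccacbaabbcaaab')

[18, 19, 13, 20, 14, 10, 0, 21, 12, 15, 16, 3, 5, 17, 9, 11, 2, 4, 8, 1, 7, 6]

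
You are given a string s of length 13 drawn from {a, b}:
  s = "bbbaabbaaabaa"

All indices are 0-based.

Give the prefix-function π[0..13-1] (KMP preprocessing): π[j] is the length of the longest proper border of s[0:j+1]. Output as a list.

π[0] = 0
j=1 s[j]='b': π[1]=1 (border 'b')
j=2 s[j]='b': π[2]=2 (border 'bb')
j=3 s[j]='a': k: 2→1→0; π[3]=0 (border '')
j=4 s[j]='a': π[4]=0 (border '')
j=5 s[j]='b': π[5]=1 (border 'b')
j=6 s[j]='b': π[6]=2 (border 'bb')
j=7 s[j]='a': k: 2→1→0; π[7]=0 (border '')
j=8 s[j]='a': π[8]=0 (border '')
j=9 s[j]='a': π[9]=0 (border '')
j=10 s[j]='b': π[10]=1 (border 'b')
j=11 s[j]='a': k: 1→0; π[11]=0 (border '')
j=12 s[j]='a': π[12]=0 (border '')

[0, 1, 2, 0, 0, 1, 2, 0, 0, 0, 1, 0, 0]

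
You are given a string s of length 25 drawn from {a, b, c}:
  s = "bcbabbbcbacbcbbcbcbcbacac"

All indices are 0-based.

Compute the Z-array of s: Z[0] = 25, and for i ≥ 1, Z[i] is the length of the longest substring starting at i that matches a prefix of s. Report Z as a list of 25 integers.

[25, 0, 1, 0, 1, 1, 4, 0, 1, 0, 0, 3, 0, 1, 3, 0, 3, 0, 4, 0, 1, 0, 0, 0, 0]

Z[0]=25
i=1: outside box; Z[1]=0
i=2: outside box; Z[2]=1 scan→box=[2,3)
i=3: outside box; Z[3]=0
i=4: outside box; Z[4]=1 scan→box=[4,5)
i=5: outside box; Z[5]=1 scan→box=[5,6)
i=6: outside box; Z[6]=4 scan→box=[6,10)
i=7: min(r-i=3, Z[1]=0)=0; Z[7]=0
i=8: min(r-i=2, Z[2]=1)=1; Z[8]=1
i=9: min(r-i=1, Z[3]=0)=0; Z[9]=0
i=10: outside box; Z[10]=0
i=11: outside box; Z[11]=3 scan→box=[11,14)
i=12: min(r-i=2, Z[1]=0)=0; Z[12]=0
i=13: min(r-i=1, Z[2]=1)=1; Z[13]=1
i=14: outside box; Z[14]=3 scan→box=[14,17)
i=15: min(r-i=2, Z[1]=0)=0; Z[15]=0
i=16: min(r-i=1, Z[2]=1)=1; Z[16]=3 scan→box=[16,19)
i=17: min(r-i=2, Z[1]=0)=0; Z[17]=0
i=18: min(r-i=1, Z[2]=1)=1; Z[18]=4 scan→box=[18,22)
i=19: min(r-i=3, Z[1]=0)=0; Z[19]=0
i=20: min(r-i=2, Z[2]=1)=1; Z[20]=1
i=21: min(r-i=1, Z[3]=0)=0; Z[21]=0
i=22: outside box; Z[22]=0
i=23: outside box; Z[23]=0
i=24: outside box; Z[24]=0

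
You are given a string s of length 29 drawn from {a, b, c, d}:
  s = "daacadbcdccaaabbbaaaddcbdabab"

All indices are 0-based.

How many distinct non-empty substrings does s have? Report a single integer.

rank | idx | suffix
   0 |  11 | aaabbbaaaddcbdabab
   1 |  17 | aaaddcbdabab
   2 |  12 | aabbbaaaddcbdabab
   3 |   1 | aacadbcdccaaabbbaaaddcbdabab
   4 |  18 | aaddcbdabab
   5 |  27 | ab
   6 |  25 | abab
   7 |  13 | abbbaaaddcbdabab
   8 |   2 | acadbcdccaaabbbaaaddcbdabab
   9 |   4 | adbcdccaaabbbaaaddcbdabab
  10 |  19 | addcbdabab
  11 |  28 | b
  12 |  16 | baaaddcbdabab
  13 |  26 | bab
  14 |  15 | bbaaaddcbdabab
  15 |  14 | bbbaaaddcbdabab
  16 |   6 | bcdccaaabbbaaaddcbdabab
  17 |  23 | bdabab
  18 |  10 | caaabbbaaaddcbdabab
  19 |   3 | cadbcdccaaabbbaaaddcbdabab
  20 |  22 | cbdabab
  21 |   9 | ccaaabbbaaaddcbdabab
  22 |   7 | cdccaaabbbaaaddcbdabab
  23 |   0 | daacadbcdccaaabbbaaaddcbdabab
  24 |  24 | dabab
  25 |   5 | dbcdccaaabbbaaaddcbdabab
  26 |  21 | dcbdabab
  27 |   8 | dccaaabbbaaaddcbdabab
  28 |  20 | ddcbdabab

SA = [11, 17, 12, 1, 18, 27, 25, 13, 2, 4, 19, 28, 16, 26, 15, 14, 6, 23, 10, 3, 22, 9, 7, 0, 24, 5, 21, 8, 20]
i: (SA[i-1],SA[i]) lcp shared
  1: (11,17) 3 'aaa'
  2: (17,12) 2 'aa'
  3: (12,1) 2 'aa'
  4: (1,18) 2 'aa'
  5: (18,27) 1 'a'
  6: (27,25) 2 'ab'
  7: (25,13) 2 'ab'
  8: (13,2) 1 'a'
  9: (2,4) 1 'a'
  10: (4,19) 2 'ad'
  11: (19,28) 0 ''
  12: (28,16) 1 'b'
  13: (16,26) 2 'ba'
  14: (26,15) 1 'b'
  15: (15,14) 2 'bb'
  16: (14,6) 1 'b'
  17: (6,23) 1 'b'
  18: (23,10) 0 ''
  19: (10,3) 2 'ca'
  20: (3,22) 1 'c'
  21: (22,9) 1 'c'
  22: (9,7) 1 'c'
  23: (7,0) 0 ''
  24: (0,24) 2 'da'
  25: (24,5) 1 'd'
  26: (5,21) 1 'd'
  27: (21,8) 2 'dc'
  28: (8,20) 1 'd'

n(n+1)/2 = 29·30/2 = 435
Σ LCP = 0 + 3 + 2 + 2 + 2 + 1 + 2 + 2 + 1 + 1 + 2 + 0 + 1 + 2 + 1 + 2 + 1 + 1 + 0 + 2 + 1 + 1 + 1 + 0 + 2 + 1 + 1 + 2 + 1 = 38
distinct = 435 − 38 = 397

397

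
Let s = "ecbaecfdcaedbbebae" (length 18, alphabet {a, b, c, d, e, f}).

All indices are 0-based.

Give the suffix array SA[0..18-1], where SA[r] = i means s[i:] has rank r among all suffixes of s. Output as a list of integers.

rank | idx | suffix
   0 |  16 | ae
   1 |   3 | aecfdcaedbbebae
   2 |   9 | aedbbebae
   3 |  15 | bae
   4 |   2 | baecfdcaedbbebae
   5 |  12 | bbebae
   6 |  13 | bebae
   7 |   8 | caedbbebae
   8 |   1 | cbaecfdcaedbbebae
   9 |   5 | cfdcaedbbebae
  10 |  11 | dbbebae
  11 |   7 | dcaedbbebae
  12 |  17 | e
  13 |  14 | ebae
  14 |   0 | ecbaecfdcaedbbebae
  15 |   4 | ecfdcaedbbebae
  16 |  10 | edbbebae
  17 |   6 | fdcaedbbebae

[16, 3, 9, 15, 2, 12, 13, 8, 1, 5, 11, 7, 17, 14, 0, 4, 10, 6]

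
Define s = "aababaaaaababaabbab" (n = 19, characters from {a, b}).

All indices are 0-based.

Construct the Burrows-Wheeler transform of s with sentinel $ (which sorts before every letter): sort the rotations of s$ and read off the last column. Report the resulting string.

rank  rotation              last
    0  $aababaaaaababaabbab  b
    1  aaaaababaabbab$aabab  b
    2  aaaababaabbab$aababa  a
    3  aaababaabbab$aababaa  a
    4  aababaaaaababaabbab$  $
    5  aababaabbab$aababaaa  a
    6  aabbab$aababaaaaabab  b
    7  ab$aababaaaaababaabb  b
    8  abaaaaababaabbab$aab  b
    9  abaabbab$aababaaaaab  b
   10  ababaaaaababaabbab$a  a
   11  ababaabbab$aababaaaa  a
   12  abbab$aababaaaaababa  a
   13  b$aababaaaaababaabba  a
   14  baaaaababaabbab$aaba  a
   15  baabbab$aababaaaaaba  a
   16  bab$aababaaaaababaab  b
   17  babaaaaababaabbab$aa  a
   18  babaabbab$aababaaaaa  a
   19  bbab$aababaaaaababaa  a

bbaa$abbbbaaaaaabaaa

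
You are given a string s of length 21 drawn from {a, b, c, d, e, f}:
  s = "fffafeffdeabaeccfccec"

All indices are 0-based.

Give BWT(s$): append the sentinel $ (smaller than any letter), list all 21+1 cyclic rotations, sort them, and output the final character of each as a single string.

cebfaefeccfdcaffcfafe$

rank  rotation                last
    0  $fffafeffdeabaeccfccec  c
    1  abaeccfccec$fffafeffde  e
    2  aeccfccec$fffafeffdeab  b
    3  afeffdeabaeccfccec$fff  f
    4  baeccfccec$fffafeffdea  a
    5  c$fffafeffdeabaeccfcce  e
    6  ccec$fffafeffdeabaeccf  f
    7  ccfccec$fffafeffdeabae  e
    8  cec$fffafeffdeabaeccfc  c
    9  cfccec$fffafeffdeabaec  c
   10  deabaeccfccec$fffafeff  f
   11  eabaeccfccec$fffafeffd  d
   12  ec$fffafeffdeabaeccfcc  c
   13  eccfccec$fffafeffdeaba  a
   14  effdeabaeccfccec$fffaf  f
   15  fafeffdeabaeccfccec$ff  f
   16  fccec$fffafeffdeabaecc  c
   17  fdeabaeccfccec$fffafef  f
   18  feffdeabaeccfccec$fffa  a
   19  ffafeffdeabaeccfccec$f  f
   20  ffdeabaeccfccec$fffafe  e
   21  fffafeffdeabaeccfccec$  $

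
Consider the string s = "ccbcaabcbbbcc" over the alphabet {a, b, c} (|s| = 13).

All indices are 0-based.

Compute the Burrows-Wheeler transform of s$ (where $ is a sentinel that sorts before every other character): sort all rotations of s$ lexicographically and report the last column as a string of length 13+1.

rank  rotation        last
    0  $ccbcaabcbbbcc  c
    1  aabcbbbcc$ccbc  c
    2  abcbbbcc$ccbca  a
    3  bbbcc$ccbcaabc  c
    4  bbcc$ccbcaabcb  b
    5  bcaabcbbbcc$cc  c
    6  bcbbbcc$ccbcaa  a
    7  bcc$ccbcaabcbb  b
    8  c$ccbcaabcbbbc  c
    9  caabcbbbcc$ccb  b
   10  cbbbcc$ccbcaab  b
   11  cbcaabcbbbcc$c  c
   12  cc$ccbcaabcbbb  b
   13  ccbcaabcbbbcc$  $

ccacbcabcbbcb$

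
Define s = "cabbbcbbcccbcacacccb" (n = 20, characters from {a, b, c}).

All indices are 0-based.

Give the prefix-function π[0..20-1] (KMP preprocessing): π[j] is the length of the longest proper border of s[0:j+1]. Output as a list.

[0, 0, 0, 0, 0, 1, 0, 0, 1, 1, 1, 0, 1, 2, 1, 2, 1, 1, 1, 0]

π[0] = 0
j=1 s[j]='a': π[1]=0 (border '')
j=2 s[j]='b': π[2]=0 (border '')
j=3 s[j]='b': π[3]=0 (border '')
j=4 s[j]='b': π[4]=0 (border '')
j=5 s[j]='c': π[5]=1 (border 'c')
j=6 s[j]='b': k: 1→0; π[6]=0 (border '')
j=7 s[j]='b': π[7]=0 (border '')
j=8 s[j]='c': π[8]=1 (border 'c')
j=9 s[j]='c': k: 1→0; π[9]=1 (border 'c')
j=10 s[j]='c': k: 1→0; π[10]=1 (border 'c')
j=11 s[j]='b': k: 1→0; π[11]=0 (border '')
j=12 s[j]='c': π[12]=1 (border 'c')
j=13 s[j]='a': π[13]=2 (border 'ca')
j=14 s[j]='c': k: 2→0; π[14]=1 (border 'c')
j=15 s[j]='a': π[15]=2 (border 'ca')
j=16 s[j]='c': k: 2→0; π[16]=1 (border 'c')
j=17 s[j]='c': k: 1→0; π[17]=1 (border 'c')
j=18 s[j]='c': k: 1→0; π[18]=1 (border 'c')
j=19 s[j]='b': k: 1→0; π[19]=0 (border '')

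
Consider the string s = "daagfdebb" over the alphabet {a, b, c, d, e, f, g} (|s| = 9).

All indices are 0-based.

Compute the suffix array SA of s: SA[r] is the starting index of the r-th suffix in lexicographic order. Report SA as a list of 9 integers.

rank | idx | suffix
   0 |   1 | aagfdebb
   1 |   2 | agfdebb
   2 |   8 | b
   3 |   7 | bb
   4 |   0 | daagfdebb
   5 |   5 | debb
   6 |   6 | ebb
   7 |   4 | fdebb
   8 |   3 | gfdebb

[1, 2, 8, 7, 0, 5, 6, 4, 3]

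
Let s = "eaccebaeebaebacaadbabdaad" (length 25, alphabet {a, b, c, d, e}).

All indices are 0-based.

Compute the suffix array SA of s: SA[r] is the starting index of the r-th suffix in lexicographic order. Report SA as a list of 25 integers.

rank→(start, suffix):
  0 → (22, 'aad')
  1 → (15, 'aadbabdaad')
  2 → (19, 'abdaad')
  3 → (13, 'acaadbabdaad')
  4 → (1, 'accebaeebaebacaadbabdaad')
  5 → (23, 'ad')
  6 → (16, 'adbabdaad')
  7 → (10, 'aebacaadbabdaad')
  8 → (6, 'aeebaebacaadbabdaad')
  9 → (18, 'babdaad')
  10 → (12, 'bacaadbabdaad')
  11 → (9, 'baebacaadbabdaad')
  12 → (5, 'baeebaebacaadbabdaad')
  13 → (20, 'bdaad')
  14 → (14, 'caadbabdaad')
  15 → (2, 'ccebaeebaebacaadbabdaad')
  16 → (3, 'cebaeebaebacaadbabdaad')
  17 → (24, 'd')
  18 → (21, 'daad')
  19 → (17, 'dbabdaad')
  20 → (0, 'eaccebaeebaebacaadbabdaad')
  21 → (11, 'ebacaadbabdaad')
  22 → (8, 'ebaebacaadbabdaad')
  23 → (4, 'ebaeebaebacaadbabdaad')
  24 → (7, 'eebaebacaadbabdaad')

[22, 15, 19, 13, 1, 23, 16, 10, 6, 18, 12, 9, 5, 20, 14, 2, 3, 24, 21, 17, 0, 11, 8, 4, 7]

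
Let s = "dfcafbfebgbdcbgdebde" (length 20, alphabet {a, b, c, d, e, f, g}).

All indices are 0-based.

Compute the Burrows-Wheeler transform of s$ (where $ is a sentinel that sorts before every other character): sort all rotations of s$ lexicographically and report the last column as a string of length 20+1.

ecgefecfdbbg$ddfadbbb

rank  rotation               last
    0  $dfcafbfebgbdcbgdebde  e
    1  afbfebgbdcbgdebde$dfc  c
    2  bdcbgdebde$dfcafbfebg  g
    3  bde$dfcafbfebgbdcbgde  e
    4  bfebgbdcbgdebde$dfcaf  f
    5  bgbdcbgdebde$dfcafbfe  e
    6  bgdebde$dfcafbfebgbdc  c
    7  cafbfebgbdcbgdebde$df  f
    8  cbgdebde$dfcafbfebgbd  d
    9  dcbgdebde$dfcafbfebgb  b
   10  de$dfcafbfebgbdcbgdeb  b
   11  debde$dfcafbfebgbdcbg  g
   12  dfcafbfebgbdcbgdebde$  $
   13  e$dfcafbfebgbdcbgdebd  d
   14  ebde$dfcafbfebgbdcbgd  d
   15  ebgbdcbgdebde$dfcafbf  f
   16  fbfebgbdcbgdebde$dfca  a
   17  fcafbfebgbdcbgdebde$d  d
   18  febgbdcbgdebde$dfcafb  b
   19  gbdcbgdebde$dfcafbfeb  b
   20  gdebde$dfcafbfebgbdcb  b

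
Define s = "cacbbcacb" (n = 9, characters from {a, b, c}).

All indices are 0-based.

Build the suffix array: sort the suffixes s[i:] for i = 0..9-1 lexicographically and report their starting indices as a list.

[6, 1, 8, 3, 4, 5, 0, 7, 2]

rank | idx | suffix
   0 |   6 | acb
   1 |   1 | acbbcacb
   2 |   8 | b
   3 |   3 | bbcacb
   4 |   4 | bcacb
   5 |   5 | cacb
   6 |   0 | cacbbcacb
   7 |   7 | cb
   8 |   2 | cbbcacb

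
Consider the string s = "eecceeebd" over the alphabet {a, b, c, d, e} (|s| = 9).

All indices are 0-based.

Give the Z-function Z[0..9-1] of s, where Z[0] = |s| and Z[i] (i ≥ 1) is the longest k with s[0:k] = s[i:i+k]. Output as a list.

Z[0]=9
i=1: outside box; Z[1]=1 extend→box=[1,2)
i=2: outside box; Z[2]=0
i=3: outside box; Z[3]=0
i=4: outside box; Z[4]=2 extend→box=[4,6)
i=5: min(r-i=1, Z[1]=1)=1; Z[5]=2 extend→box=[5,7)
i=6: min(r-i=1, Z[1]=1)=1; Z[6]=1
i=7: outside box; Z[7]=0
i=8: outside box; Z[8]=0

[9, 1, 0, 0, 2, 2, 1, 0, 0]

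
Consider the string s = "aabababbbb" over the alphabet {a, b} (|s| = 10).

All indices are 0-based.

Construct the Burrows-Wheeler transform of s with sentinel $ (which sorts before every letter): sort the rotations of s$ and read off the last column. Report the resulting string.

rank  rotation     last
    0  $aabababbbb  b
    1  aabababbbb$  $
    2  abababbbb$a  a
    3  ababbbb$aab  b
    4  abbbb$aabab  b
    5  b$aabababbb  b
    6  bababbbb$aa  a
    7  babbbb$aaba  a
    8  bb$aabababb  b
    9  bbb$aababab  b
   10  bbbb$aababa  a

b$abbbaabba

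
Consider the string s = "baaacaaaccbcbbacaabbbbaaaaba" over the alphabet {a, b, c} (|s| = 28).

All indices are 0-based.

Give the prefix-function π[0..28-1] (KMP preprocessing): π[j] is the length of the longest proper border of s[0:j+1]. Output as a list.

π[0] = 0
j=1 s[j]='a': π[1]=0 (border '')
j=2 s[j]='a': π[2]=0 (border '')
j=3 s[j]='a': π[3]=0 (border '')
j=4 s[j]='c': π[4]=0 (border '')
j=5 s[j]='a': π[5]=0 (border '')
j=6 s[j]='a': π[6]=0 (border '')
j=7 s[j]='a': π[7]=0 (border '')
j=8 s[j]='c': π[8]=0 (border '')
j=9 s[j]='c': π[9]=0 (border '')
j=10 s[j]='b': π[10]=1 (border 'b')
j=11 s[j]='c': k: 1→0; π[11]=0 (border '')
j=12 s[j]='b': π[12]=1 (border 'b')
j=13 s[j]='b': k: 1→0; π[13]=1 (border 'b')
j=14 s[j]='a': π[14]=2 (border 'ba')
j=15 s[j]='c': k: 2→0; π[15]=0 (border '')
j=16 s[j]='a': π[16]=0 (border '')
j=17 s[j]='a': π[17]=0 (border '')
j=18 s[j]='b': π[18]=1 (border 'b')
j=19 s[j]='b': k: 1→0; π[19]=1 (border 'b')
j=20 s[j]='b': k: 1→0; π[20]=1 (border 'b')
j=21 s[j]='b': k: 1→0; π[21]=1 (border 'b')
j=22 s[j]='a': π[22]=2 (border 'ba')
j=23 s[j]='a': π[23]=3 (border 'baa')
j=24 s[j]='a': π[24]=4 (border 'baaa')
j=25 s[j]='a': k: 4→0; π[25]=0 (border '')
j=26 s[j]='b': π[26]=1 (border 'b')
j=27 s[j]='a': π[27]=2 (border 'ba')

[0, 0, 0, 0, 0, 0, 0, 0, 0, 0, 1, 0, 1, 1, 2, 0, 0, 0, 1, 1, 1, 1, 2, 3, 4, 0, 1, 2]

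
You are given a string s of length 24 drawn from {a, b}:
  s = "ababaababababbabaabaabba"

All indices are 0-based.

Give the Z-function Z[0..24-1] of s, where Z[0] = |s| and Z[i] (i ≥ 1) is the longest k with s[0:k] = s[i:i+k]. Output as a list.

Z[0]=24
i=1: outside box; Z[1]=0
i=2: outside box; Z[2]=3 scan→box=[2,5)
i=3: min(r-i=2, Z[1]=0)=0; Z[3]=0
i=4: min(r-i=1, Z[2]=3)=1; Z[4]=1
i=5: outside box; Z[5]=5 scan→box=[5,10)
i=6: min(r-i=4, Z[1]=0)=0; Z[6]=0
i=7: min(r-i=3, Z[2]=3)=3; Z[7]=5 scan→box=[7,12)
i=8: min(r-i=4, Z[1]=0)=0; Z[8]=0
i=9: min(r-i=3, Z[2]=3)=3; Z[9]=4 scan→box=[9,13)
i=10: min(r-i=3, Z[1]=0)=0; Z[10]=0
i=11: min(r-i=2, Z[2]=3)=2; Z[11]=2
i=12: min(r-i=1, Z[3]=0)=0; Z[12]=0
i=13: outside box; Z[13]=0
i=14: outside box; Z[14]=3 scan→box=[14,17)
i=15: min(r-i=2, Z[1]=0)=0; Z[15]=0
i=16: min(r-i=1, Z[2]=3)=1; Z[16]=1
i=17: outside box; Z[17]=3 scan→box=[17,20)
i=18: min(r-i=2, Z[1]=0)=0; Z[18]=0
i=19: min(r-i=1, Z[2]=3)=1; Z[19]=1
i=20: outside box; Z[20]=2 scan→box=[20,22)
i=21: min(r-i=1, Z[1]=0)=0; Z[21]=0
i=22: outside box; Z[22]=0
i=23: outside box; Z[23]=1 scan→box=[23,24)

[24, 0, 3, 0, 1, 5, 0, 5, 0, 4, 0, 2, 0, 0, 3, 0, 1, 3, 0, 1, 2, 0, 0, 1]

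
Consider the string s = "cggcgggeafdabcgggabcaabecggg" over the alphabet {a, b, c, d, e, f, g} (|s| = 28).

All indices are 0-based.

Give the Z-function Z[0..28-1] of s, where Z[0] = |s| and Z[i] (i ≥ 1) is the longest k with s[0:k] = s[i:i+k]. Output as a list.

Z[0]=28
i=1: i≥r, start 0; Z[1]=0
i=2: i≥r, start 0; Z[2]=0
i=3: i≥r, start 0; Z[3]=3 scan→box=[3,6)
i=4: min(r-i=2, Z[1]=0)=0; Z[4]=0
i=5: min(r-i=1, Z[2]=0)=0; Z[5]=0
i=6: i≥r, start 0; Z[6]=0
i=7: i≥r, start 0; Z[7]=0
i=8: i≥r, start 0; Z[8]=0
i=9: i≥r, start 0; Z[9]=0
i=10: i≥r, start 0; Z[10]=0
i=11: i≥r, start 0; Z[11]=0
i=12: i≥r, start 0; Z[12]=0
i=13: i≥r, start 0; Z[13]=3 scan→box=[13,16)
i=14: min(r-i=2, Z[1]=0)=0; Z[14]=0
i=15: min(r-i=1, Z[2]=0)=0; Z[15]=0
i=16: i≥r, start 0; Z[16]=0
i=17: i≥r, start 0; Z[17]=0
i=18: i≥r, start 0; Z[18]=0
i=19: i≥r, start 0; Z[19]=1 scan→box=[19,20)
i=20: i≥r, start 0; Z[20]=0
i=21: i≥r, start 0; Z[21]=0
i=22: i≥r, start 0; Z[22]=0
i=23: i≥r, start 0; Z[23]=0
i=24: i≥r, start 0; Z[24]=3 scan→box=[24,27)
i=25: min(r-i=2, Z[1]=0)=0; Z[25]=0
i=26: min(r-i=1, Z[2]=0)=0; Z[26]=0
i=27: i≥r, start 0; Z[27]=0

[28, 0, 0, 3, 0, 0, 0, 0, 0, 0, 0, 0, 0, 3, 0, 0, 0, 0, 0, 1, 0, 0, 0, 0, 3, 0, 0, 0]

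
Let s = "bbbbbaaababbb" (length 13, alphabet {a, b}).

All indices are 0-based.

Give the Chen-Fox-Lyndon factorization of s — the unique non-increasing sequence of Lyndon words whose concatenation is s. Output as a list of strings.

emit factor 1: 'b' (i=0, period=1)
emit factor 2: 'b' (i=1, period=1)
emit factor 3: 'b' (i=2, period=1)
emit factor 4: 'b' (i=3, period=1)
emit factor 5: 'b' (i=4, period=1)
emit factor 6: 'aaababbb' (i=5, period=8)

["b", "b", "b", "b", "b", "aaababbb"]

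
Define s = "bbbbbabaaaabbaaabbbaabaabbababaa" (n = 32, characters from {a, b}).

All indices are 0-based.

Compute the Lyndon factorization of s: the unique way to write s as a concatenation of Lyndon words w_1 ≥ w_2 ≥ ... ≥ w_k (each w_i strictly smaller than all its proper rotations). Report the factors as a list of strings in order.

emit factor 1: 'b' (i=0, period=1)
emit factor 2: 'b' (i=1, period=1)
emit factor 3: 'b' (i=2, period=1)
emit factor 4: 'b' (i=3, period=1)
emit factor 5: 'b' (i=4, period=1)
emit factor 6: 'ab' (i=5, period=2)
emit factor 7: 'aaaabbaaabbbaabaabbabab' (i=7, period=23)
emit factor 8: 'a' (i=30, period=1)
emit factor 9: 'a' (i=31, period=1)

["b", "b", "b", "b", "b", "ab", "aaaabbaaabbbaabaabbabab", "a", "a"]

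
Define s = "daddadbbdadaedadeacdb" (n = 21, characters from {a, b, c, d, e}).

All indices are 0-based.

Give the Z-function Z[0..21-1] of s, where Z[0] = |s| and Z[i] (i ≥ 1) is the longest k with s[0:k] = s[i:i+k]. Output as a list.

[21, 0, 1, 3, 0, 1, 0, 0, 3, 0, 2, 0, 0, 3, 0, 1, 0, 0, 0, 1, 0]

Z[0]=21
i=1: outside box; Z[1]=0
i=2: outside box; Z[2]=1 extend→box=[2,3)
i=3: outside box; Z[3]=3 extend→box=[3,6)
i=4: min(r-i=2, Z[1]=0)=0; Z[4]=0
i=5: min(r-i=1, Z[2]=1)=1; Z[5]=1
i=6: outside box; Z[6]=0
i=7: outside box; Z[7]=0
i=8: outside box; Z[8]=3 extend→box=[8,11)
i=9: min(r-i=2, Z[1]=0)=0; Z[9]=0
i=10: min(r-i=1, Z[2]=1)=1; Z[10]=2 extend→box=[10,12)
i=11: min(r-i=1, Z[1]=0)=0; Z[11]=0
i=12: outside box; Z[12]=0
i=13: outside box; Z[13]=3 extend→box=[13,16)
i=14: min(r-i=2, Z[1]=0)=0; Z[14]=0
i=15: min(r-i=1, Z[2]=1)=1; Z[15]=1
i=16: outside box; Z[16]=0
i=17: outside box; Z[17]=0
i=18: outside box; Z[18]=0
i=19: outside box; Z[19]=1 extend→box=[19,20)
i=20: outside box; Z[20]=0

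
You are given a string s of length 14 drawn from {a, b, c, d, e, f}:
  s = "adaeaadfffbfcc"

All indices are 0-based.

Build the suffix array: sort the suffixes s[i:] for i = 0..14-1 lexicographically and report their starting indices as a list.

sorted suffixes:
  #0 SA[0]=4  'aadfffbfcc'
  #1 SA[1]=0  'adaeaadfffbfcc'
  #2 SA[2]=5  'adfffbfcc'
  #3 SA[3]=2  'aeaadfffbfcc'
  #4 SA[4]=10  'bfcc'
  #5 SA[5]=13  'c'
  #6 SA[6]=12  'cc'
  #7 SA[7]=1  'daeaadfffbfcc'
  #8 SA[8]=6  'dfffbfcc'
  #9 SA[9]=3  'eaadfffbfcc'
  #10 SA[10]=9  'fbfcc'
  #11 SA[11]=11  'fcc'
  #12 SA[12]=8  'ffbfcc'
  #13 SA[13]=7  'fffbfcc'

[4, 0, 5, 2, 10, 13, 12, 1, 6, 3, 9, 11, 8, 7]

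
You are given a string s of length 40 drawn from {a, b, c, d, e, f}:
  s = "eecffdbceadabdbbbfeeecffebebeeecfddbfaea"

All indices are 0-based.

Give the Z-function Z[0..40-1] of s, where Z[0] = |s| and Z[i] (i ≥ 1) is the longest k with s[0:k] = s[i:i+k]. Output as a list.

Z[0]=40
i=1: fresh scan; Z[1]=1 grow→box=[1,2)
i=2: fresh scan; Z[2]=0
i=3: fresh scan; Z[3]=0
i=4: fresh scan; Z[4]=0
i=5: fresh scan; Z[5]=0
i=6: fresh scan; Z[6]=0
i=7: fresh scan; Z[7]=0
i=8: fresh scan; Z[8]=1 grow→box=[8,9)
i=9: fresh scan; Z[9]=0
i=10: fresh scan; Z[10]=0
i=11: fresh scan; Z[11]=0
i=12: fresh scan; Z[12]=0
i=13: fresh scan; Z[13]=0
i=14: fresh scan; Z[14]=0
i=15: fresh scan; Z[15]=0
i=16: fresh scan; Z[16]=0
i=17: fresh scan; Z[17]=0
i=18: fresh scan; Z[18]=2 grow→box=[18,20)
i=19: min(r-i=1, Z[1]=1)=1; Z[19]=5 grow→box=[19,24)
i=20: min(r-i=4, Z[1]=1)=1; Z[20]=1
i=21: min(r-i=3, Z[2]=0)=0; Z[21]=0
i=22: min(r-i=2, Z[3]=0)=0; Z[22]=0
i=23: min(r-i=1, Z[4]=0)=0; Z[23]=0
i=24: fresh scan; Z[24]=1 grow→box=[24,25)
i=25: fresh scan; Z[25]=0
i=26: fresh scan; Z[26]=1 grow→box=[26,27)
i=27: fresh scan; Z[27]=0
i=28: fresh scan; Z[28]=2 grow→box=[28,30)
i=29: min(r-i=1, Z[1]=1)=1; Z[29]=4 grow→box=[29,33)
i=30: min(r-i=3, Z[1]=1)=1; Z[30]=1
i=31: min(r-i=2, Z[2]=0)=0; Z[31]=0
i=32: min(r-i=1, Z[3]=0)=0; Z[32]=0
i=33: fresh scan; Z[33]=0
i=34: fresh scan; Z[34]=0
i=35: fresh scan; Z[35]=0
i=36: fresh scan; Z[36]=0
i=37: fresh scan; Z[37]=0
i=38: fresh scan; Z[38]=1 grow→box=[38,39)
i=39: fresh scan; Z[39]=0

[40, 1, 0, 0, 0, 0, 0, 0, 1, 0, 0, 0, 0, 0, 0, 0, 0, 0, 2, 5, 1, 0, 0, 0, 1, 0, 1, 0, 2, 4, 1, 0, 0, 0, 0, 0, 0, 0, 1, 0]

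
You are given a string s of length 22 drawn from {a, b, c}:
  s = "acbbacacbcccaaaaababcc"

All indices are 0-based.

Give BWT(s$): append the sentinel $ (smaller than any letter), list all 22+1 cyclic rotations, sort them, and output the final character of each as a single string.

ccaaaabb$cabcacccaaabcb

rank  rotation                 last
    0  $acbbacacbcccaaaaababcc  c
    1  aaaaababcc$acbbacacbccc  c
    2  aaaababcc$acbbacacbccca  a
    3  aaababcc$acbbacacbcccaa  a
    4  aababcc$acbbacacbcccaaa  a
    5  ababcc$acbbacacbcccaaaa  a
    6  abcc$acbbacacbcccaaaaab  b
    7  acacbcccaaaaababcc$acbb  b
    8  acbbacacbcccaaaaababcc$  $
    9  acbcccaaaaababcc$acbbac  c
   10  babcc$acbbacacbcccaaaaa  a
   11  bacacbcccaaaaababcc$acb  b
   12  bbacacbcccaaaaababcc$ac  c
   13  bcc$acbbacacbcccaaaaaba  a
   14  bcccaaaaababcc$acbbacac  c
   15  c$acbbacacbcccaaaaababc  c
   16  caaaaababcc$acbbacacbcc  c
   17  cacbcccaaaaababcc$acbba  a
   18  cbbacacbcccaaaaababcc$a  a
   19  cbcccaaaaababcc$acbbaca  a
   20  cc$acbbacacbcccaaaaabab  b
   21  ccaaaaababcc$acbbacacbc  c
   22  cccaaaaababcc$acbbacacb  b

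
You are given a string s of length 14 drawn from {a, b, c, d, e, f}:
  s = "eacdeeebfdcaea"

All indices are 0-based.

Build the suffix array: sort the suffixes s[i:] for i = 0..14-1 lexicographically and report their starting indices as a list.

rank→(start, suffix):
  0 → (13, 'a')
  1 → (1, 'acdeeebfdcaea')
  2 → (11, 'aea')
  3 → (7, 'bfdcaea')
  4 → (10, 'caea')
  5 → (2, 'cdeeebfdcaea')
  6 → (9, 'dcaea')
  7 → (3, 'deeebfdcaea')
  8 → (12, 'ea')
  9 → (0, 'eacdeeebfdcaea')
  10 → (6, 'ebfdcaea')
  11 → (5, 'eebfdcaea')
  12 → (4, 'eeebfdcaea')
  13 → (8, 'fdcaea')

[13, 1, 11, 7, 10, 2, 9, 3, 12, 0, 6, 5, 4, 8]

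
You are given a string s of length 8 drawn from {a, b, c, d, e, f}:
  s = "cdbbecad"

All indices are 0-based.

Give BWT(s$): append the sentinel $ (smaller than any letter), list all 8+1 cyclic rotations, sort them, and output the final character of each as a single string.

rank  rotation   last
    0  $cdbbecad  d
    1  ad$cdbbec  c
    2  bbecad$cd  d
    3  becad$cdb  b
    4  cad$cdbbe  e
    5  cdbbecad$  $
    6  d$cdbbeca  a
    7  dbbecad$c  c
    8  ecad$cdbb  b

dcdbe$acb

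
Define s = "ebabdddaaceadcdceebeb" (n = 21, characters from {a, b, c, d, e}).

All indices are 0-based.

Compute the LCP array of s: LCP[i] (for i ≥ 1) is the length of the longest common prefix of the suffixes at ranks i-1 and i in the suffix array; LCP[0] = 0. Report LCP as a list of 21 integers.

[0, 1, 1, 1, 0, 1, 1, 1, 0, 1, 2, 0, 1, 2, 1, 2, 0, 1, 2, 2, 1]

sorted suffixes:
  #0 SA[0]=7  'aaceadcdceebeb'
  #1 SA[1]=2  'abdddaaceadcdceebeb'
  #2 SA[2]=8  'aceadcdceebeb'
  #3 SA[3]=11  'adcdceebeb'
  #4 SA[4]=20  'b'
  #5 SA[5]=1  'babdddaaceadcdceebeb'
  #6 SA[6]=3  'bdddaaceadcdceebeb'
  #7 SA[7]=18  'beb'
  #8 SA[8]=13  'cdceebeb'
  #9 SA[9]=9  'ceadcdceebeb'
  #10 SA[10]=15  'ceebeb'
  #11 SA[11]=6  'daaceadcdceebeb'
  #12 SA[12]=12  'dcdceebeb'
  #13 SA[13]=14  'dceebeb'
  #14 SA[14]=5  'ddaaceadcdceebeb'
  #15 SA[15]=4  'dddaaceadcdceebeb'
  #16 SA[16]=10  'eadcdceebeb'
  #17 SA[17]=19  'eb'
  #18 SA[18]=0  'ebabdddaaceadcdceebeb'
  #19 SA[19]=17  'ebeb'
  #20 SA[20]=16  'eebeb'

SA = [7, 2, 8, 11, 20, 1, 3, 18, 13, 9, 15, 6, 12, 14, 5, 4, 10, 19, 0, 17, 16]
i: (SA[i-1],SA[i]) lcp shared
  1: (7,2) 1 'a'
  2: (2,8) 1 'a'
  3: (8,11) 1 'a'
  4: (11,20) 0 ''
  5: (20,1) 1 'b'
  6: (1,3) 1 'b'
  7: (3,18) 1 'b'
  8: (18,13) 0 ''
  9: (13,9) 1 'c'
  10: (9,15) 2 'ce'
  11: (15,6) 0 ''
  12: (6,12) 1 'd'
  13: (12,14) 2 'dc'
  14: (14,5) 1 'd'
  15: (5,4) 2 'dd'
  16: (4,10) 0 ''
  17: (10,19) 1 'e'
  18: (19,0) 2 'eb'
  19: (0,17) 2 'eb'
  20: (17,16) 1 'e'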